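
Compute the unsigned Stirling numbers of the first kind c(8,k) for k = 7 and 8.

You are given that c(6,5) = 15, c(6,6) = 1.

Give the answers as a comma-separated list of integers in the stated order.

i=7: T(7,6)=15+6·1=21 | T(7,7)=1+6·0=1
i=8: T(8,7)=21+7·1=28 | T(8,8)=1+7·0=1
Read c(8,7) = 28, c(8,8) = 1.

28, 1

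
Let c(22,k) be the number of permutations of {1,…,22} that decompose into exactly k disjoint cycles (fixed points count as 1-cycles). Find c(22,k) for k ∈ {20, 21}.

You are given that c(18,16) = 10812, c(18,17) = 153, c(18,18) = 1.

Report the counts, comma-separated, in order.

[19] T[19,17]:18*153+10812=13566 · T[19,18]:18*1+153=171 · T[19,19]:18*0+1=1
[20] T[20,18]:19*171+13566=16815 · T[20,19]:19*1+171=190 · T[20,20]:19*0+1=1
[21] T[21,19]:20*190+16815=20615 · T[21,20]:20*1+190=210 · T[21,21]:20*0+1=1
[22] T[22,20]:21*210+20615=25025 · T[22,21]:21*1+210=231
Read c(22,20) = 25025, c(22,21) = 231.

25025, 231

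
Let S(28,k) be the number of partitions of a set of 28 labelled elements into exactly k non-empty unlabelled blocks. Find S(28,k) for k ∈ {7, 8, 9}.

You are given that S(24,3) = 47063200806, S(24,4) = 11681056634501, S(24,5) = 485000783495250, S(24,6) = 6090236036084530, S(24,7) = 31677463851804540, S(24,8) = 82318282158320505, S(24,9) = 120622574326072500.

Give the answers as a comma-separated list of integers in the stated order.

@25  (25,4):11681056634501·4+47063200806→46771289738810, (25,5):485000783495250·5+11681056634501→2436684974110751, (25,6):6090236036084530·6+485000783495250→37026417000002430, (25,7):31677463851804540·7+6090236036084530→227832482998716310, (25,8):82318282158320505·8+31677463851804540→690223721118368580, (25,9):120622574326072500·9+82318282158320505→1167921451092973005
@26  (26,5):2436684974110751·5+46771289738810→12230196160292565, (26,6):37026417000002430·6+2436684974110751→224595186974125331, (26,7):227832482998716310·7+37026417000002430→1631853797991016600, (26,8):690223721118368580·8+227832482998716310→5749622251945664950, (26,9):1167921451092973005·9+690223721118368580→11201516780955125625
@27  (27,6):224595186974125331·6+12230196160292565→1359801318005044551, (27,7):1631853797991016600·7+224595186974125331→11647571772911241531, (27,8):5749622251945664950·8+1631853797991016600→47628831813556336200, (27,9):11201516780955125625·9+5749622251945664950→106563273280541795575
@28  (28,7):11647571772911241531·7+1359801318005044551→82892803728383735268, (28,8):47628831813556336200·8+11647571772911241531→392678226281361931131, (28,9):106563273280541795575·9+47628831813556336200→1006698291338432496375
Read S(28,7) = 82892803728383735268, S(28,8) = 392678226281361931131, S(28,9) = 1006698291338432496375.

82892803728383735268, 392678226281361931131, 1006698291338432496375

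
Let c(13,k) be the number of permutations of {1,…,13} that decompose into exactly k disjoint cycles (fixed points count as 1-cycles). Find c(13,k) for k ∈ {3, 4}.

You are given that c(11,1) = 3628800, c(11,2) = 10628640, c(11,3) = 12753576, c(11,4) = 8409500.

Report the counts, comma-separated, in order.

[12] T[12,2]:11*10628640+3628800=120543840 · T[12,3]:11*12753576+10628640=150917976 · T[12,4]:11*8409500+12753576=105258076
[13] T[13,3]:12*150917976+120543840=1931559552 · T[13,4]:12*105258076+150917976=1414014888
Read c(13,3) = 1931559552, c(13,4) = 1414014888.

1931559552, 1414014888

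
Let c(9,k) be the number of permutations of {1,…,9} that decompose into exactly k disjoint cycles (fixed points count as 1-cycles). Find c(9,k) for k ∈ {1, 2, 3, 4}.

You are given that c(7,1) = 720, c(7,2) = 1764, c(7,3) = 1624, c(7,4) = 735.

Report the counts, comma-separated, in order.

row 8: T[8][1]=7·720+0=5040  T[8][2]=7·1764+720=13068  T[8][3]=7·1624+1764=13132  T[8][4]=7·735+1624=6769
row 9: T[9][1]=8·5040+0=40320  T[9][2]=8·13068+5040=109584  T[9][3]=8·13132+13068=118124  T[9][4]=8·6769+13132=67284
Read c(9,1) = 40320, c(9,2) = 109584, c(9,3) = 118124, c(9,4) = 67284.

40320, 109584, 118124, 67284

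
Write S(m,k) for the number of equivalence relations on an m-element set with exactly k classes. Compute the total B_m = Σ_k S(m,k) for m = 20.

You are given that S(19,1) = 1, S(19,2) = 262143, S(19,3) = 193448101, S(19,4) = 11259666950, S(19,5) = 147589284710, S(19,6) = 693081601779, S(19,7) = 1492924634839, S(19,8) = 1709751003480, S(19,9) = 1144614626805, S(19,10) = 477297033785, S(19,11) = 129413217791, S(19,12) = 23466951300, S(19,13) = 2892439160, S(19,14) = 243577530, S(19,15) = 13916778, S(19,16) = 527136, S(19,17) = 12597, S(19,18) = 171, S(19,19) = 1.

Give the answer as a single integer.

@20  (20,1):1·1+0→1, (20,2):262143·2+1→524287, (20,3):193448101·3+262143→580606446, (20,4):11259666950·4+193448101→45232115901, (20,5):147589284710·5+11259666950→749206090500, (20,6):693081601779·6+147589284710→4306078895384, (20,7):1492924634839·7+693081601779→11143554045652, (20,8):1709751003480·8+1492924634839→15170932662679, (20,9):1144614626805·9+1709751003480→12011282644725, (20,10):477297033785·10+1144614626805→5917584964655, (20,11):129413217791·11+477297033785→1900842429486, (20,12):23466951300·12+129413217791→411016633391, (20,13):2892439160·13+23466951300→61068660380, (20,14):243577530·14+2892439160→6302524580, (20,15):13916778·15+243577530→452329200, (20,16):527136·16+13916778→22350954, (20,17):12597·17+527136→741285, (20,18):171·18+12597→15675, (20,19):1·19+171→190, (20,20):0·20+1→1
B_20 = ΣS(20,k) = 1+524287+580606446+45232115901+749206090500+4306078895384+11143554045652+15170932662679+12011282644725+5917584964655+1900842429486+411016633391+61068660380+6302524580+452329200+22350954+741285+15675+190+1 = 51724158235372

51724158235372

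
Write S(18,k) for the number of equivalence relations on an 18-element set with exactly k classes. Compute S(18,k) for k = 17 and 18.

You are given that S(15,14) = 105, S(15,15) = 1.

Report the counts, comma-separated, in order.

[16] T[16,15]:15*1+105=120 · T[16,16]:16*0+1=1
[17] T[17,16]:16*1+120=136 · T[17,17]:17*0+1=1
[18] T[18,17]:17*1+136=153 · T[18,18]:18*0+1=1
Read S(18,17) = 153, S(18,18) = 1.

153, 1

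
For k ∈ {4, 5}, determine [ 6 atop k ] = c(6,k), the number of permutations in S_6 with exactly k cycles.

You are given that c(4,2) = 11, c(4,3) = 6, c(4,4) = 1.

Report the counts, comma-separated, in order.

85, 15

r5: T_5,3=4×6+11=35; T_5,4=4×1+6=10; T_5,5=4×0+1=1
r6: T_6,4=5×10+35=85; T_6,5=5×1+10=15
Read c(6,4) = 85, c(6,5) = 15.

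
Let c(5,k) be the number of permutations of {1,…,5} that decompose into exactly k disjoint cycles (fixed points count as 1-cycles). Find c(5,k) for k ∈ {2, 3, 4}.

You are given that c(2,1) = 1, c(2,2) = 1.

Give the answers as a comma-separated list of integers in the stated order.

row 3: T[3][1]=2·1+0=2  T[3][2]=2·1+1=3  T[3][3]=2·0+1=1
row 4: T[4][1]=3·2+0=6  T[4][2]=3·3+2=11  T[4][3]=3·1+3=6  T[4][4]=3·0+1=1
row 5: T[5][2]=4·11+6=50  T[5][3]=4·6+11=35  T[5][4]=4·1+6=10
Read c(5,2) = 50, c(5,3) = 35, c(5,4) = 10.

50, 35, 10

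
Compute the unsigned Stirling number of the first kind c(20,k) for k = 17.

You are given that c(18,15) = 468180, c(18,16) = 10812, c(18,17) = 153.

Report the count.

920550

r19: T_19,16=18×10812+468180=662796; T_19,17=18×153+10812=13566
r20: T_20,17=19×13566+662796=920550
Read c(20,17) = 920550.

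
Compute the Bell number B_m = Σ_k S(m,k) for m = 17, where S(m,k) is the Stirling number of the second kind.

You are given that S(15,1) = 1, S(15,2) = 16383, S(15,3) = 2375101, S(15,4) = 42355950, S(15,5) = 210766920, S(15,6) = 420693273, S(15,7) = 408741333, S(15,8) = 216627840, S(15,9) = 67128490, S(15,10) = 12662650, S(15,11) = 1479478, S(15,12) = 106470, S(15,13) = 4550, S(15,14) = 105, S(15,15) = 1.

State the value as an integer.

[16] T[16,1]:1*1+0=1 · T[16,2]:2*16383+1=32767 · T[16,3]:3*2375101+16383=7141686 · T[16,4]:4*42355950+2375101=171798901 · T[16,5]:5*210766920+42355950=1096190550 · T[16,6]:6*420693273+210766920=2734926558 · T[16,7]:7*408741333+420693273=3281882604 · T[16,8]:8*216627840+408741333=2141764053 · T[16,9]:9*67128490+216627840=820784250 · T[16,10]:10*12662650+67128490=193754990 · T[16,11]:11*1479478+12662650=28936908 · T[16,12]:12*106470+1479478=2757118 · T[16,13]:13*4550+106470=165620 · T[16,14]:14*105+4550=6020 · T[16,15]:15*1+105=120 · T[16,16]:16*0+1=1
[17] T[17,1]:1*1+0=1 · T[17,2]:2*32767+1=65535 · T[17,3]:3*7141686+32767=21457825 · T[17,4]:4*171798901+7141686=694337290 · T[17,5]:5*1096190550+171798901=5652751651 · T[17,6]:6*2734926558+1096190550=17505749898 · T[17,7]:7*3281882604+2734926558=25708104786 · T[17,8]:8*2141764053+3281882604=20415995028 · T[17,9]:9*820784250+2141764053=9528822303 · T[17,10]:10*193754990+820784250=2758334150 · T[17,11]:11*28936908+193754990=512060978 · T[17,12]:12*2757118+28936908=62022324 · T[17,13]:13*165620+2757118=4910178 · T[17,14]:14*6020+165620=249900 · T[17,15]:15*120+6020=7820 · T[17,16]:16*1+120=136 · T[17,17]:17*0+1=1
B_17 = ΣS(17,k) = 1+65535+21457825+694337290+5652751651+17505749898+25708104786+20415995028+9528822303+2758334150+512060978+62022324+4910178+249900+7820+136+1 = 82864869804

82864869804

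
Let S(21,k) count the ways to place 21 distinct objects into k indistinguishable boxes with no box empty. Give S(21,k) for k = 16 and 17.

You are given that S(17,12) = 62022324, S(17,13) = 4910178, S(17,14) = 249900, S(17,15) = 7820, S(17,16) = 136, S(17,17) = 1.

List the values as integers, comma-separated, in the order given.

809944464, 34952799

r18: T_18,13=13×4910178+62022324=125854638; T_18,14=14×249900+4910178=8408778; T_18,15=15×7820+249900=367200; T_18,16=16×136+7820=9996; T_18,17=17×1+136=153
r19: T_19,14=14×8408778+125854638=243577530; T_19,15=15×367200+8408778=13916778; T_19,16=16×9996+367200=527136; T_19,17=17×153+9996=12597
r20: T_20,15=15×13916778+243577530=452329200; T_20,16=16×527136+13916778=22350954; T_20,17=17×12597+527136=741285
r21: T_21,16=16×22350954+452329200=809944464; T_21,17=17×741285+22350954=34952799
Read S(21,16) = 809944464, S(21,17) = 34952799.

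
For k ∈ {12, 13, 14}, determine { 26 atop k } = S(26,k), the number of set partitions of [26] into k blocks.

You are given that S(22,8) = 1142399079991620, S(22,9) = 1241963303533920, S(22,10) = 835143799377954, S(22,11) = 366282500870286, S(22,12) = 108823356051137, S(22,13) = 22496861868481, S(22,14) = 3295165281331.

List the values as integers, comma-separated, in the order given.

5149507353856958820, 1850568574253550060, 477898618396288260

r23: T_23,9=9×1241963303533920+1142399079991620=12320068811796900; T_23,10=10×835143799377954+1241963303533920=9593401297313460; T_23,11=11×366282500870286+835143799377954=4864251308951100; T_23,12=12×108823356051137+366282500870286=1672162773483930; T_23,13=13×22496861868481+108823356051137=401282560341390; T_23,14=14×3295165281331+22496861868481=68629175807115
r24: T_24,10=10×9593401297313460+12320068811796900=108254081784931500; T_24,11=11×4864251308951100+9593401297313460=63100165695775560; T_24,12=12×1672162773483930+4864251308951100=24930204590758260; T_24,13=13×401282560341390+1672162773483930=6888836057922000; T_24,14=14×68629175807115+401282560341390=1362091021641000
r25: T_25,11=11×63100165695775560+108254081784931500=802355904438462660; T_25,12=12×24930204590758260+63100165695775560=362262620784874680; T_25,13=13×6888836057922000+24930204590758260=114485073343744260; T_25,14=14×1362091021641000+6888836057922000=25958110360896000
r26: T_26,12=12×362262620784874680+802355904438462660=5149507353856958820; T_26,13=13×114485073343744260+362262620784874680=1850568574253550060; T_26,14=14×25958110360896000+114485073343744260=477898618396288260
Read S(26,12) = 5149507353856958820, S(26,13) = 1850568574253550060, S(26,14) = 477898618396288260.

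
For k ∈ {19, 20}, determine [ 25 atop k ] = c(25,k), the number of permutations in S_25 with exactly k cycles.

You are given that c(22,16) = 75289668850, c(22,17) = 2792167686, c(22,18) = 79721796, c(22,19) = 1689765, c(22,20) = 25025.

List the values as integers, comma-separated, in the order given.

414908513800, 11276842500

i=23: T(23,17)=75289668850+22·2792167686=136717357942 | T(23,18)=2792167686+22·79721796=4546047198 | T(23,19)=79721796+22·1689765=116896626 | T(23,20)=1689765+22·25025=2240315
i=24: T(24,18)=136717357942+23·4546047198=241276443496 | T(24,19)=4546047198+23·116896626=7234669596 | T(24,20)=116896626+23·2240315=168423871
i=25: T(25,19)=241276443496+24·7234669596=414908513800 | T(25,20)=7234669596+24·168423871=11276842500
Read c(25,19) = 414908513800, c(25,20) = 11276842500.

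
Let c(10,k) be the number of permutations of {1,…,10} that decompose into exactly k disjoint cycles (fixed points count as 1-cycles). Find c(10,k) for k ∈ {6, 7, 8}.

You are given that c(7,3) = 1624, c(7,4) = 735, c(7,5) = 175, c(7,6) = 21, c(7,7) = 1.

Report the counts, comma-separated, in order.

63273, 9450, 870

i=8: T(8,4)=1624+7·735=6769 | T(8,5)=735+7·175=1960 | T(8,6)=175+7·21=322 | T(8,7)=21+7·1=28 | T(8,8)=1+7·0=1
i=9: T(9,5)=6769+8·1960=22449 | T(9,6)=1960+8·322=4536 | T(9,7)=322+8·28=546 | T(9,8)=28+8·1=36
i=10: T(10,6)=22449+9·4536=63273 | T(10,7)=4536+9·546=9450 | T(10,8)=546+9·36=870
Read c(10,6) = 63273, c(10,7) = 9450, c(10,8) = 870.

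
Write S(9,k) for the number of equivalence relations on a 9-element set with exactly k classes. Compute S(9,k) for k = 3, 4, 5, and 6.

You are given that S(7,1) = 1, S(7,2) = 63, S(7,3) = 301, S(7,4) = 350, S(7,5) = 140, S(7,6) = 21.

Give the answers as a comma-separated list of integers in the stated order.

3025, 7770, 6951, 2646

r8: T_8,2=2×63+1=127; T_8,3=3×301+63=966; T_8,4=4×350+301=1701; T_8,5=5×140+350=1050; T_8,6=6×21+140=266
r9: T_9,3=3×966+127=3025; T_9,4=4×1701+966=7770; T_9,5=5×1050+1701=6951; T_9,6=6×266+1050=2646
Read S(9,3) = 3025, S(9,4) = 7770, S(9,5) = 6951, S(9,6) = 2646.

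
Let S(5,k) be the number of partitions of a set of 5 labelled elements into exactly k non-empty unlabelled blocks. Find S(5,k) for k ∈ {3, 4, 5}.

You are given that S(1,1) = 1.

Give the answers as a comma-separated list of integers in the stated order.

@2  (2,1):1·1+0→1, (2,2):0·2+1→1
@3  (3,1):1·1+0→1, (3,2):1·2+1→3, (3,3):0·3+1→1
@4  (4,2):3·2+1→7, (4,3):1·3+3→6, (4,4):0·4+1→1
@5  (5,3):6·3+7→25, (5,4):1·4+6→10, (5,5):0·5+1→1
Read S(5,3) = 25, S(5,4) = 10, S(5,5) = 1.

25, 10, 1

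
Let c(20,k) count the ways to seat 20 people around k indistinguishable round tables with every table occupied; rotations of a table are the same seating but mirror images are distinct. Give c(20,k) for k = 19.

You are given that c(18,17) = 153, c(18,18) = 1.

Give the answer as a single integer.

190

r19: T_19,18=18×1+153=171; T_19,19=18×0+1=1
r20: T_20,19=19×1+171=190
Read c(20,19) = 190.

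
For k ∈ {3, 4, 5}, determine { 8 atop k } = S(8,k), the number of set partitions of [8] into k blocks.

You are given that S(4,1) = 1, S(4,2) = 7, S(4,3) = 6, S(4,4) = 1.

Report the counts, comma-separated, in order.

966, 1701, 1050

@5  (5,1):1·1+0→1, (5,2):7·2+1→15, (5,3):6·3+7→25, (5,4):1·4+6→10, (5,5):0·5+1→1
@6  (6,1):1·1+0→1, (6,2):15·2+1→31, (6,3):25·3+15→90, (6,4):10·4+25→65, (6,5):1·5+10→15
@7  (7,2):31·2+1→63, (7,3):90·3+31→301, (7,4):65·4+90→350, (7,5):15·5+65→140
@8  (8,3):301·3+63→966, (8,4):350·4+301→1701, (8,5):140·5+350→1050
Read S(8,3) = 966, S(8,4) = 1701, S(8,5) = 1050.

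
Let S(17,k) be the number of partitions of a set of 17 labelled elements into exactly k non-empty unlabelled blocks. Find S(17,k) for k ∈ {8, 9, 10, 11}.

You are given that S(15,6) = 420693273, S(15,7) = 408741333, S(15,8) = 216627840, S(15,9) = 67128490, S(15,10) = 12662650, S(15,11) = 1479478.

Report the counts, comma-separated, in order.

r16: T_16,7=7×408741333+420693273=3281882604; T_16,8=8×216627840+408741333=2141764053; T_16,9=9×67128490+216627840=820784250; T_16,10=10×12662650+67128490=193754990; T_16,11=11×1479478+12662650=28936908
r17: T_17,8=8×2141764053+3281882604=20415995028; T_17,9=9×820784250+2141764053=9528822303; T_17,10=10×193754990+820784250=2758334150; T_17,11=11×28936908+193754990=512060978
Read S(17,8) = 20415995028, S(17,9) = 9528822303, S(17,10) = 2758334150, S(17,11) = 512060978.

20415995028, 9528822303, 2758334150, 512060978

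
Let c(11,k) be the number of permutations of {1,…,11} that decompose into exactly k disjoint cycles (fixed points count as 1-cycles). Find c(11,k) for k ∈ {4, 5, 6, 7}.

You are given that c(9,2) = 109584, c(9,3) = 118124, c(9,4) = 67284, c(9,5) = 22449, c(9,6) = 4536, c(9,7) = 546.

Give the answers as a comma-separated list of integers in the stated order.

8409500, 3416930, 902055, 157773

@10  (10,3):118124·9+109584→1172700, (10,4):67284·9+118124→723680, (10,5):22449·9+67284→269325, (10,6):4536·9+22449→63273, (10,7):546·9+4536→9450
@11  (11,4):723680·10+1172700→8409500, (11,5):269325·10+723680→3416930, (11,6):63273·10+269325→902055, (11,7):9450·10+63273→157773
Read c(11,4) = 8409500, c(11,5) = 3416930, c(11,6) = 902055, c(11,7) = 157773.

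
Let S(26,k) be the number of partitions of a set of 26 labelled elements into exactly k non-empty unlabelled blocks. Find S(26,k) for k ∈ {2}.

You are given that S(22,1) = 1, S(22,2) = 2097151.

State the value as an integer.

@23  (23,1):1·1+0→1, (23,2):2097151·2+1→4194303
@24  (24,1):1·1+0→1, (24,2):4194303·2+1→8388607
@25  (25,1):1·1+0→1, (25,2):8388607·2+1→16777215
@26  (26,2):16777215·2+1→33554431
Read S(26,2) = 33554431.

33554431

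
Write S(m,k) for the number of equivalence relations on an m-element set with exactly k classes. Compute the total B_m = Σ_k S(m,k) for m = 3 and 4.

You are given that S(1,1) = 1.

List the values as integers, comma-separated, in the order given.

5, 15

r2: T_2,1=1×1+0=1; T_2,2=2×0+1=1
r3: T_3,1=1×1+0=1; T_3,2=2×1+1=3; T_3,3=3×0+1=1
r4: T_4,1=1×1+0=1; T_4,2=2×3+1=7; T_4,3=3×1+3=6; T_4,4=4×0+1=1
B_3 = ΣS(3,k) = 1+3+1 = 5
B_4 = ΣS(4,k) = 1+7+6+1 = 15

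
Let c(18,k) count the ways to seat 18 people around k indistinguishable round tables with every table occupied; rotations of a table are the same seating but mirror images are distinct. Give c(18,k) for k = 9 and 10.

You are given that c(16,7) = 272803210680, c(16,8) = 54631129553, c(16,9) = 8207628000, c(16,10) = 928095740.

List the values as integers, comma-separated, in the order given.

4308105301929, 577924894833

@17  (17,8):54631129553·16+272803210680→1146901283528, (17,9):8207628000·16+54631129553→185953177553, (17,10):928095740·16+8207628000→23057159840
@18  (18,9):185953177553·17+1146901283528→4308105301929, (18,10):23057159840·17+185953177553→577924894833
Read c(18,9) = 4308105301929, c(18,10) = 577924894833.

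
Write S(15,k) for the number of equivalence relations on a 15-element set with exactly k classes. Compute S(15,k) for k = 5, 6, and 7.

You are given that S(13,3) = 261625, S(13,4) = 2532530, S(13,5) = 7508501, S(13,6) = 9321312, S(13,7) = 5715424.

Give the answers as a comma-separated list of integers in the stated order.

210766920, 420693273, 408741333

r14: T_14,4=4×2532530+261625=10391745; T_14,5=5×7508501+2532530=40075035; T_14,6=6×9321312+7508501=63436373; T_14,7=7×5715424+9321312=49329280
r15: T_15,5=5×40075035+10391745=210766920; T_15,6=6×63436373+40075035=420693273; T_15,7=7×49329280+63436373=408741333
Read S(15,5) = 210766920, S(15,6) = 420693273, S(15,7) = 408741333.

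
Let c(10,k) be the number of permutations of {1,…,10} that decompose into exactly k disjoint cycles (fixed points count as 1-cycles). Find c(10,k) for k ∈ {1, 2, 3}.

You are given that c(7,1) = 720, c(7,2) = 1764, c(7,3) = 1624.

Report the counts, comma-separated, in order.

362880, 1026576, 1172700

row 8: T[8][1]=7·720+0=5040  T[8][2]=7·1764+720=13068  T[8][3]=7·1624+1764=13132
row 9: T[9][1]=8·5040+0=40320  T[9][2]=8·13068+5040=109584  T[9][3]=8·13132+13068=118124
row 10: T[10][1]=9·40320+0=362880  T[10][2]=9·109584+40320=1026576  T[10][3]=9·118124+109584=1172700
Read c(10,1) = 362880, c(10,2) = 1026576, c(10,3) = 1172700.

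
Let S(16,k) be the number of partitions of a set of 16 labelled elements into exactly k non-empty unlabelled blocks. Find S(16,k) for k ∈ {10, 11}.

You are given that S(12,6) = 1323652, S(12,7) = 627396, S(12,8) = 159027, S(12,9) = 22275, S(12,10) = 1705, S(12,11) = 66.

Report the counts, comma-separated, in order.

@13  (13,7):627396·7+1323652→5715424, (13,8):159027·8+627396→1899612, (13,9):22275·9+159027→359502, (13,10):1705·10+22275→39325, (13,11):66·11+1705→2431
@14  (14,8):1899612·8+5715424→20912320, (14,9):359502·9+1899612→5135130, (14,10):39325·10+359502→752752, (14,11):2431·11+39325→66066
@15  (15,9):5135130·9+20912320→67128490, (15,10):752752·10+5135130→12662650, (15,11):66066·11+752752→1479478
@16  (16,10):12662650·10+67128490→193754990, (16,11):1479478·11+12662650→28936908
Read S(16,10) = 193754990, S(16,11) = 28936908.

193754990, 28936908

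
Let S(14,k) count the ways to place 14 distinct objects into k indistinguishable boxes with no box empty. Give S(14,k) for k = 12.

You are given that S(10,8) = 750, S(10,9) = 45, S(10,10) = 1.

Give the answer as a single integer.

r11: T_11,9=9×45+750=1155; T_11,10=10×1+45=55; T_11,11=11×0+1=1
r12: T_12,10=10×55+1155=1705; T_12,11=11×1+55=66; T_12,12=12×0+1=1
r13: T_13,11=11×66+1705=2431; T_13,12=12×1+66=78
r14: T_14,12=12×78+2431=3367
Read S(14,12) = 3367.

3367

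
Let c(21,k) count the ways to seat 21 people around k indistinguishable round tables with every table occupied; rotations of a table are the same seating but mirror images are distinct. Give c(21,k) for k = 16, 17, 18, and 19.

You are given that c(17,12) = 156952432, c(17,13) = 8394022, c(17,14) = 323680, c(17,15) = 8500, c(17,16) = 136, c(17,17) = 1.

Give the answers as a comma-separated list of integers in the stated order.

row 18: T[18][13]=17·8394022+156952432=299650806  T[18][14]=17·323680+8394022=13896582  T[18][15]=17·8500+323680=468180  T[18][16]=17·136+8500=10812  T[18][17]=17·1+136=153  T[18][18]=17·0+1=1
row 19: T[19][14]=18·13896582+299650806=549789282  T[19][15]=18·468180+13896582=22323822  T[19][16]=18·10812+468180=662796  T[19][17]=18·153+10812=13566  T[19][18]=18·1+153=171  T[19][19]=18·0+1=1
row 20: T[20][15]=19·22323822+549789282=973941900  T[20][16]=19·662796+22323822=34916946  T[20][17]=19·13566+662796=920550  T[20][18]=19·171+13566=16815  T[20][19]=19·1+171=190
row 21: T[21][16]=20·34916946+973941900=1672280820  T[21][17]=20·920550+34916946=53327946  T[21][18]=20·16815+920550=1256850  T[21][19]=20·190+16815=20615
Read c(21,16) = 1672280820, c(21,17) = 53327946, c(21,18) = 1256850, c(21,19) = 20615.

1672280820, 53327946, 1256850, 20615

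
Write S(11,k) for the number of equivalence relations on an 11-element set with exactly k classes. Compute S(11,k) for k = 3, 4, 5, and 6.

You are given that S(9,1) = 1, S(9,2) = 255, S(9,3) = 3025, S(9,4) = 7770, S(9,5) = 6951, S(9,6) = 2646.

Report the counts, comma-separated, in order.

[10] T[10,2]:2*255+1=511 · T[10,3]:3*3025+255=9330 · T[10,4]:4*7770+3025=34105 · T[10,5]:5*6951+7770=42525 · T[10,6]:6*2646+6951=22827
[11] T[11,3]:3*9330+511=28501 · T[11,4]:4*34105+9330=145750 · T[11,5]:5*42525+34105=246730 · T[11,6]:6*22827+42525=179487
Read S(11,3) = 28501, S(11,4) = 145750, S(11,5) = 246730, S(11,6) = 179487.

28501, 145750, 246730, 179487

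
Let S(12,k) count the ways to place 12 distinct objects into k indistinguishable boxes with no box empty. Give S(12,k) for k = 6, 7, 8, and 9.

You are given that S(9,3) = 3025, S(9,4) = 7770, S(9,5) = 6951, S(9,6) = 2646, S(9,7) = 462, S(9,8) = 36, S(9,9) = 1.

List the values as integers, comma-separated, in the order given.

1323652, 627396, 159027, 22275

@10  (10,4):7770·4+3025→34105, (10,5):6951·5+7770→42525, (10,6):2646·6+6951→22827, (10,7):462·7+2646→5880, (10,8):36·8+462→750, (10,9):1·9+36→45
@11  (11,5):42525·5+34105→246730, (11,6):22827·6+42525→179487, (11,7):5880·7+22827→63987, (11,8):750·8+5880→11880, (11,9):45·9+750→1155
@12  (12,6):179487·6+246730→1323652, (12,7):63987·7+179487→627396, (12,8):11880·8+63987→159027, (12,9):1155·9+11880→22275
Read S(12,6) = 1323652, S(12,7) = 627396, S(12,8) = 159027, S(12,9) = 22275.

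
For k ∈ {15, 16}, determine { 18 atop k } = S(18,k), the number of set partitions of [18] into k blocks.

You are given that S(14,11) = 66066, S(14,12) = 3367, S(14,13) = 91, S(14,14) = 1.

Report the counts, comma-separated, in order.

367200, 9996

row 15: T[15][12]=12·3367+66066=106470  T[15][13]=13·91+3367=4550  T[15][14]=14·1+91=105  T[15][15]=15·0+1=1
row 16: T[16][13]=13·4550+106470=165620  T[16][14]=14·105+4550=6020  T[16][15]=15·1+105=120  T[16][16]=16·0+1=1
row 17: T[17][14]=14·6020+165620=249900  T[17][15]=15·120+6020=7820  T[17][16]=16·1+120=136
row 18: T[18][15]=15·7820+249900=367200  T[18][16]=16·136+7820=9996
Read S(18,15) = 367200, S(18,16) = 9996.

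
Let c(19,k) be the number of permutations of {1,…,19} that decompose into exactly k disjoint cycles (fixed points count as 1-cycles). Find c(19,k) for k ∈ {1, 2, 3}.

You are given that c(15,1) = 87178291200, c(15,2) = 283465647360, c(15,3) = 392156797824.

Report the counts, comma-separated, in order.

row 16: T[16][1]=15·87178291200+0=1307674368000  T[16][2]=15·283465647360+87178291200=4339163001600  T[16][3]=15·392156797824+283465647360=6165817614720
row 17: T[17][1]=16·1307674368000+0=20922789888000  T[17][2]=16·4339163001600+1307674368000=70734282393600  T[17][3]=16·6165817614720+4339163001600=102992244837120
row 18: T[18][1]=17·20922789888000+0=355687428096000  T[18][2]=17·70734282393600+20922789888000=1223405590579200  T[18][3]=17·102992244837120+70734282393600=1821602444624640
row 19: T[19][1]=18·355687428096000+0=6402373705728000  T[19][2]=18·1223405590579200+355687428096000=22376988058521600  T[19][3]=18·1821602444624640+1223405590579200=34012249593822720
Read c(19,1) = 6402373705728000, c(19,2) = 22376988058521600, c(19,3) = 34012249593822720.

6402373705728000, 22376988058521600, 34012249593822720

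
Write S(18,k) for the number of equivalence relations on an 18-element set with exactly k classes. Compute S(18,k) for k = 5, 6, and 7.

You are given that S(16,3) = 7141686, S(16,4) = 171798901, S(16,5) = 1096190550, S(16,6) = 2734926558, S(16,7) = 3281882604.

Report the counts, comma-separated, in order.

i=17: T(17,4)=7141686+4·171798901=694337290 | T(17,5)=171798901+5·1096190550=5652751651 | T(17,6)=1096190550+6·2734926558=17505749898 | T(17,7)=2734926558+7·3281882604=25708104786
i=18: T(18,5)=694337290+5·5652751651=28958095545 | T(18,6)=5652751651+6·17505749898=110687251039 | T(18,7)=17505749898+7·25708104786=197462483400
Read S(18,5) = 28958095545, S(18,6) = 110687251039, S(18,7) = 197462483400.

28958095545, 110687251039, 197462483400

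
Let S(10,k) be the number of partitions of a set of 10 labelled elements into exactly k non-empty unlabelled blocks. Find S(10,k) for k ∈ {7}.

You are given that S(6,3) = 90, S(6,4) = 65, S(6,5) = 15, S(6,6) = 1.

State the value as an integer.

i=7: T(7,4)=90+4·65=350 | T(7,5)=65+5·15=140 | T(7,6)=15+6·1=21 | T(7,7)=1+7·0=1
i=8: T(8,5)=350+5·140=1050 | T(8,6)=140+6·21=266 | T(8,7)=21+7·1=28
i=9: T(9,6)=1050+6·266=2646 | T(9,7)=266+7·28=462
i=10: T(10,7)=2646+7·462=5880
Read S(10,7) = 5880.

5880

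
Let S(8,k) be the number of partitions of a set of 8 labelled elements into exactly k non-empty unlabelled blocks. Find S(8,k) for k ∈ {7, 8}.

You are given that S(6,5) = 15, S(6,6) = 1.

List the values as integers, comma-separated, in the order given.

28, 1

i=7: T(7,6)=15+6·1=21 | T(7,7)=1+7·0=1
i=8: T(8,7)=21+7·1=28 | T(8,8)=1+8·0=1
Read S(8,7) = 28, S(8,8) = 1.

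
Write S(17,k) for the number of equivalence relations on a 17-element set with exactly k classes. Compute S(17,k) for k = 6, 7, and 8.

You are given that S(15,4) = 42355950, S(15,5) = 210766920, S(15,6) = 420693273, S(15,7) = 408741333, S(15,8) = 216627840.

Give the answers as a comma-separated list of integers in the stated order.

17505749898, 25708104786, 20415995028

r16: T_16,5=5×210766920+42355950=1096190550; T_16,6=6×420693273+210766920=2734926558; T_16,7=7×408741333+420693273=3281882604; T_16,8=8×216627840+408741333=2141764053
r17: T_17,6=6×2734926558+1096190550=17505749898; T_17,7=7×3281882604+2734926558=25708104786; T_17,8=8×2141764053+3281882604=20415995028
Read S(17,6) = 17505749898, S(17,7) = 25708104786, S(17,8) = 20415995028.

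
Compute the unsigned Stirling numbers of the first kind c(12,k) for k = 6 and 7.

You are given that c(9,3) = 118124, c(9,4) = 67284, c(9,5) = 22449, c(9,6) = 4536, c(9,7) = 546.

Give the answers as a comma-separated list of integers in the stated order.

13339535, 2637558

i=10: T(10,4)=118124+9·67284=723680 | T(10,5)=67284+9·22449=269325 | T(10,6)=22449+9·4536=63273 | T(10,7)=4536+9·546=9450
i=11: T(11,5)=723680+10·269325=3416930 | T(11,6)=269325+10·63273=902055 | T(11,7)=63273+10·9450=157773
i=12: T(12,6)=3416930+11·902055=13339535 | T(12,7)=902055+11·157773=2637558
Read c(12,6) = 13339535, c(12,7) = 2637558.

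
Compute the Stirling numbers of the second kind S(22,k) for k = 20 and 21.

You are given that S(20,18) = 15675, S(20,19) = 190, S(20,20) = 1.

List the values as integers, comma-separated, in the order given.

@21  (21,19):190·19+15675→19285, (21,20):1·20+190→210, (21,21):0·21+1→1
@22  (22,20):210·20+19285→23485, (22,21):1·21+210→231
Read S(22,20) = 23485, S(22,21) = 231.

23485, 231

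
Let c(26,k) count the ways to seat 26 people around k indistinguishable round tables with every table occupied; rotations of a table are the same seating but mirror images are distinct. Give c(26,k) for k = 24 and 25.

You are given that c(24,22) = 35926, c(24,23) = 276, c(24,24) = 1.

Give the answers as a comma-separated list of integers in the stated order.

i=25: T(25,23)=35926+24·276=42550 | T(25,24)=276+24·1=300 | T(25,25)=1+24·0=1
i=26: T(26,24)=42550+25·300=50050 | T(26,25)=300+25·1=325
Read c(26,24) = 50050, c(26,25) = 325.

50050, 325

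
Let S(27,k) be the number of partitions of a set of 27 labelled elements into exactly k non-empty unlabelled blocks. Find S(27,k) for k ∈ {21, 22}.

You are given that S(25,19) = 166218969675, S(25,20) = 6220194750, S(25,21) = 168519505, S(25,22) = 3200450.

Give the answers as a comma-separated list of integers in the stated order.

row 26: T[26][20]=20·6220194750+166218969675=290622864675  T[26][21]=21·168519505+6220194750=9759104355  T[26][22]=22·3200450+168519505=238929405
row 27: T[27][21]=21·9759104355+290622864675=495564056130  T[27][22]=22·238929405+9759104355=15015551265
Read S(27,21) = 495564056130, S(27,22) = 15015551265.

495564056130, 15015551265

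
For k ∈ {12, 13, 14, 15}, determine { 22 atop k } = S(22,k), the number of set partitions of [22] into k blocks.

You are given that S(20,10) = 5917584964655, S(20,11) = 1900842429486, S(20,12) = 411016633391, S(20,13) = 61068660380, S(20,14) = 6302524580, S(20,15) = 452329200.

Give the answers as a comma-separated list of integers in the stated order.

row 21: T[21][11]=11·1900842429486+5917584964655=26826851689001  T[21][12]=12·411016633391+1900842429486=6833042030178  T[21][13]=13·61068660380+411016633391=1204909218331  T[21][14]=14·6302524580+61068660380=149304004500  T[21][15]=15·452329200+6302524580=13087462580
row 22: T[22][12]=12·6833042030178+26826851689001=108823356051137  T[22][13]=13·1204909218331+6833042030178=22496861868481  T[22][14]=14·149304004500+1204909218331=3295165281331  T[22][15]=15·13087462580+149304004500=345615943200
Read S(22,12) = 108823356051137, S(22,13) = 22496861868481, S(22,14) = 3295165281331, S(22,15) = 345615943200.

108823356051137, 22496861868481, 3295165281331, 345615943200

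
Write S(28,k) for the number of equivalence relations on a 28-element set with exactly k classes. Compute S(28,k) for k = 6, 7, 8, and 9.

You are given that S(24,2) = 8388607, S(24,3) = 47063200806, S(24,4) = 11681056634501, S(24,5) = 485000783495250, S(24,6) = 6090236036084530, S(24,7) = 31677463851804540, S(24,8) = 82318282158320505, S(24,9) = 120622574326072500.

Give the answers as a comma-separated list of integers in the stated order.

8220146115188676396, 82892803728383735268, 392678226281361931131, 1006698291338432496375

i=25: T(25,3)=8388607+3·47063200806=141197991025 | T(25,4)=47063200806+4·11681056634501=46771289738810 | T(25,5)=11681056634501+5·485000783495250=2436684974110751 | T(25,6)=485000783495250+6·6090236036084530=37026417000002430 | T(25,7)=6090236036084530+7·31677463851804540=227832482998716310 | T(25,8)=31677463851804540+8·82318282158320505=690223721118368580 | T(25,9)=82318282158320505+9·120622574326072500=1167921451092973005
i=26: T(26,4)=141197991025+4·46771289738810=187226356946265 | T(26,5)=46771289738810+5·2436684974110751=12230196160292565 | T(26,6)=2436684974110751+6·37026417000002430=224595186974125331 | T(26,7)=37026417000002430+7·227832482998716310=1631853797991016600 | T(26,8)=227832482998716310+8·690223721118368580=5749622251945664950 | T(26,9)=690223721118368580+9·1167921451092973005=11201516780955125625
i=27: T(27,5)=187226356946265+5·12230196160292565=61338207158409090 | T(27,6)=12230196160292565+6·224595186974125331=1359801318005044551 | T(27,7)=224595186974125331+7·1631853797991016600=11647571772911241531 | T(27,8)=1631853797991016600+8·5749622251945664950=47628831813556336200 | T(27,9)=5749622251945664950+9·11201516780955125625=106563273280541795575
i=28: T(28,6)=61338207158409090+6·1359801318005044551=8220146115188676396 | T(28,7)=1359801318005044551+7·11647571772911241531=82892803728383735268 | T(28,8)=11647571772911241531+8·47628831813556336200=392678226281361931131 | T(28,9)=47628831813556336200+9·106563273280541795575=1006698291338432496375
Read S(28,6) = 8220146115188676396, S(28,7) = 82892803728383735268, S(28,8) = 392678226281361931131, S(28,9) = 1006698291338432496375.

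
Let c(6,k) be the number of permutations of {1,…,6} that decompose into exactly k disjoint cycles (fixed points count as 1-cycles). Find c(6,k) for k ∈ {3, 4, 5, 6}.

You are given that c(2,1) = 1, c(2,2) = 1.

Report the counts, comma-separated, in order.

[3] T[3,1]:2*1+0=2 · T[3,2]:2*1+1=3 · T[3,3]:2*0+1=1
[4] T[4,1]:3*2+0=6 · T[4,2]:3*3+2=11 · T[4,3]:3*1+3=6 · T[4,4]:3*0+1=1
[5] T[5,2]:4*11+6=50 · T[5,3]:4*6+11=35 · T[5,4]:4*1+6=10 · T[5,5]:4*0+1=1
[6] T[6,3]:5*35+50=225 · T[6,4]:5*10+35=85 · T[6,5]:5*1+10=15 · T[6,6]:5*0+1=1
Read c(6,3) = 225, c(6,4) = 85, c(6,5) = 15, c(6,6) = 1.

225, 85, 15, 1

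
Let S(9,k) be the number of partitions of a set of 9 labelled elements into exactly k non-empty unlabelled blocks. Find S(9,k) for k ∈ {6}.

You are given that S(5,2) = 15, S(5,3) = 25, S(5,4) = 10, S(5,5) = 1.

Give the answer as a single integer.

i=6: T(6,3)=15+3·25=90 | T(6,4)=25+4·10=65 | T(6,5)=10+5·1=15 | T(6,6)=1+6·0=1
i=7: T(7,4)=90+4·65=350 | T(7,5)=65+5·15=140 | T(7,6)=15+6·1=21
i=8: T(8,5)=350+5·140=1050 | T(8,6)=140+6·21=266
i=9: T(9,6)=1050+6·266=2646
Read S(9,6) = 2646.

2646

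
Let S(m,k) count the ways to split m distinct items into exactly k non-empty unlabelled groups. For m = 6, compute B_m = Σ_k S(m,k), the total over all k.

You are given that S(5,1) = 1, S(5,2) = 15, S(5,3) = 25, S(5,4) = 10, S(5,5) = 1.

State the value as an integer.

i=6: T(6,1)=0+1·1=1 | T(6,2)=1+2·15=31 | T(6,3)=15+3·25=90 | T(6,4)=25+4·10=65 | T(6,5)=10+5·1=15 | T(6,6)=1+6·0=1
B_6 = ΣS(6,k) = 1+31+90+65+15+1 = 203

203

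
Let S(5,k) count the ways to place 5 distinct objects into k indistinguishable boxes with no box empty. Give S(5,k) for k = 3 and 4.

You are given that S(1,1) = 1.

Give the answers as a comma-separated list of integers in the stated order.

row 2: T[2][1]=1·1+0=1  T[2][2]=2·0+1=1
row 3: T[3][1]=1·1+0=1  T[3][2]=2·1+1=3  T[3][3]=3·0+1=1
row 4: T[4][2]=2·3+1=7  T[4][3]=3·1+3=6  T[4][4]=4·0+1=1
row 5: T[5][3]=3·6+7=25  T[5][4]=4·1+6=10
Read S(5,3) = 25, S(5,4) = 10.

25, 10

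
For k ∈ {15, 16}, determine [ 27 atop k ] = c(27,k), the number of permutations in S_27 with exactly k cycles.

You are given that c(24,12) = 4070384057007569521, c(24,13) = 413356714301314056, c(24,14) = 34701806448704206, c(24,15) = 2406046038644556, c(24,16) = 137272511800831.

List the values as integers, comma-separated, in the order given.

137637641117332879365, 9666373658466991050

@25  (25,13):413356714301314056·24+4070384057007569521→13990945200239106865, (25,14):34701806448704206·24+413356714301314056→1246200069070215000, (25,15):2406046038644556·24+34701806448704206→92446911376173550, (25,16):137272511800831·24+2406046038644556→5700586321864500
@26  (26,14):1246200069070215000·25+13990945200239106865→45145946926994481865, (26,15):92446911376173550·25+1246200069070215000→3557372853474553750, (26,16):5700586321864500·25+92446911376173550→234961569422786050
@27  (27,15):3557372853474553750·26+45145946926994481865→137637641117332879365, (27,16):234961569422786050·26+3557372853474553750→9666373658466991050
Read c(27,15) = 137637641117332879365, c(27,16) = 9666373658466991050.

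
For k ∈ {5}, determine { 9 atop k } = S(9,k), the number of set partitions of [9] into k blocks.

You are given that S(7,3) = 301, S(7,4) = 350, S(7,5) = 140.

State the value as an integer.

i=8: T(8,4)=301+4·350=1701 | T(8,5)=350+5·140=1050
i=9: T(9,5)=1701+5·1050=6951
Read S(9,5) = 6951.

6951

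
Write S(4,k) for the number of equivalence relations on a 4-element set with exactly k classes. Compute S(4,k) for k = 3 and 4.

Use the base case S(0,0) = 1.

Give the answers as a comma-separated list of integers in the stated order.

@1  (1,1):0·1+1→1
@2  (2,1):1·1+0→1, (2,2):0·2+1→1
@3  (3,2):1·2+1→3, (3,3):0·3+1→1
@4  (4,3):1·3+3→6, (4,4):0·4+1→1
Read S(4,3) = 6, S(4,4) = 1.

6, 1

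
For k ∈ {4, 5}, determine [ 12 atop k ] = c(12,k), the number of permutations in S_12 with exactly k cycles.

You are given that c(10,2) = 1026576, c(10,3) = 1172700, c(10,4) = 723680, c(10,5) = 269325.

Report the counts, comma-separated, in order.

105258076, 45995730

row 11: T[11][3]=10·1172700+1026576=12753576  T[11][4]=10·723680+1172700=8409500  T[11][5]=10·269325+723680=3416930
row 12: T[12][4]=11·8409500+12753576=105258076  T[12][5]=11·3416930+8409500=45995730
Read c(12,4) = 105258076, c(12,5) = 45995730.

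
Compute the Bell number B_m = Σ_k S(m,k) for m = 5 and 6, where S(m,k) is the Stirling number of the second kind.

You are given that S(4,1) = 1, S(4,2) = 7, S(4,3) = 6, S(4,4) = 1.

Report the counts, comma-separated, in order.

r5: T_5,1=1×1+0=1; T_5,2=2×7+1=15; T_5,3=3×6+7=25; T_5,4=4×1+6=10; T_5,5=5×0+1=1
r6: T_6,1=1×1+0=1; T_6,2=2×15+1=31; T_6,3=3×25+15=90; T_6,4=4×10+25=65; T_6,5=5×1+10=15; T_6,6=6×0+1=1
B_5 = ΣS(5,k) = 1+15+25+10+1 = 52
B_6 = ΣS(6,k) = 1+31+90+65+15+1 = 203

52, 203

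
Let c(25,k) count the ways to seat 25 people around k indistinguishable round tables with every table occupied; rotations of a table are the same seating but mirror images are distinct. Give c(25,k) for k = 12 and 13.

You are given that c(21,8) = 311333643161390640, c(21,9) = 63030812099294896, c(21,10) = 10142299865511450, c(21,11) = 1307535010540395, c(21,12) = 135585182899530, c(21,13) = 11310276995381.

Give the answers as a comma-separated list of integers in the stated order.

130770928736755873500, 13990945200239106865

r22: T_22,9=21×63030812099294896+311333643161390640=1634980697246583456; T_22,10=21×10142299865511450+63030812099294896=276019109275035346; T_22,11=21×1307535010540395+10142299865511450=37600535086859745; T_22,12=21×135585182899530+1307535010540395=4154823851430525; T_22,13=21×11310276995381+135585182899530=373100999802531
r23: T_23,10=22×276019109275035346+1634980697246583456=7707401101297361068; T_23,11=22×37600535086859745+276019109275035346=1103230881185949736; T_23,12=22×4154823851430525+37600535086859745=129006659818331295; T_23,13=22×373100999802531+4154823851430525=12363045847086207
r24: T_24,11=23×1103230881185949736+7707401101297361068=33081711368574204996; T_24,12=23×129006659818331295+1103230881185949736=4070384057007569521; T_24,13=23×12363045847086207+129006659818331295=413356714301314056
r25: T_25,12=24×4070384057007569521+33081711368574204996=130770928736755873500; T_25,13=24×413356714301314056+4070384057007569521=13990945200239106865
Read c(25,12) = 130770928736755873500, c(25,13) = 13990945200239106865.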